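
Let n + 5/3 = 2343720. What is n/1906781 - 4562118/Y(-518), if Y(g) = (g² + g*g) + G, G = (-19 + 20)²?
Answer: -7441205822293/1023272116869 ≈ -7.2720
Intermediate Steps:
n = 7031155/3 (n = -5/3 + 2343720 = 7031155/3 ≈ 2.3437e+6)
G = 1 (G = 1² = 1)
Y(g) = 1 + 2*g² (Y(g) = (g² + g*g) + 1 = (g² + g²) + 1 = 2*g² + 1 = 1 + 2*g²)
n/1906781 - 4562118/Y(-518) = (7031155/3)/1906781 - 4562118/(1 + 2*(-518)²) = (7031155/3)*(1/1906781) - 4562118/(1 + 2*268324) = 7031155/5720343 - 4562118/(1 + 536648) = 7031155/5720343 - 4562118/536649 = 7031155/5720343 - 4562118*1/536649 = 7031155/5720343 - 1520706/178883 = -7441205822293/1023272116869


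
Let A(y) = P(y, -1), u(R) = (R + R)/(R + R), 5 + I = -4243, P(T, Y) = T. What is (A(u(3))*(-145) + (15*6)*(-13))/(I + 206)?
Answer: 1315/4042 ≈ 0.32533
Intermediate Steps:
I = -4248 (I = -5 - 4243 = -4248)
u(R) = 1 (u(R) = (2*R)/((2*R)) = (2*R)*(1/(2*R)) = 1)
A(y) = y
(A(u(3))*(-145) + (15*6)*(-13))/(I + 206) = (1*(-145) + (15*6)*(-13))/(-4248 + 206) = (-145 + 90*(-13))/(-4042) = (-145 - 1170)*(-1/4042) = -1315*(-1/4042) = 1315/4042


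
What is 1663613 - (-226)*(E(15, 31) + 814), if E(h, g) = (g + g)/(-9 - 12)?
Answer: 38785105/21 ≈ 1.8469e+6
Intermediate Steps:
E(h, g) = -2*g/21 (E(h, g) = (2*g)/(-21) = (2*g)*(-1/21) = -2*g/21)
1663613 - (-226)*(E(15, 31) + 814) = 1663613 - (-226)*(-2/21*31 + 814) = 1663613 - (-226)*(-62/21 + 814) = 1663613 - (-226)*17032/21 = 1663613 - 1*(-3849232/21) = 1663613 + 3849232/21 = 38785105/21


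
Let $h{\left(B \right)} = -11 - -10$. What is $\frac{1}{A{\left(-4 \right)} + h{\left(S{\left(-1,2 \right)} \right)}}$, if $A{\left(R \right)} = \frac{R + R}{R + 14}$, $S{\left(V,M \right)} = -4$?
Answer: $- \frac{5}{9} \approx -0.55556$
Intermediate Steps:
$h{\left(B \right)} = -1$ ($h{\left(B \right)} = -11 + 10 = -1$)
$A{\left(R \right)} = \frac{2 R}{14 + R}$
$\frac{1}{A{\left(-4 \right)} + h{\left(S{\left(-1,2 \right)} \right)}} = \frac{1}{2 \left(-4\right) \frac{1}{14 - 4} - 1} = \frac{1}{2 \left(-4\right) \frac{1}{10} - 1} = \frac{1}{- \frac{4}{5} - 1} = \frac{1}{- \frac{9}{5}} = - \frac{5}{9}$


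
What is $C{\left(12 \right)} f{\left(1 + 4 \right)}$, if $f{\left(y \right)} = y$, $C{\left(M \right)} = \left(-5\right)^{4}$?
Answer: $3125$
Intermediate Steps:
$C{\left(M \right)} = 625$
$C{\left(12 \right)} f{\left(1 + 4 \right)} = 625 \left(1 + 4\right) = 625 \cdot 5 = 3125$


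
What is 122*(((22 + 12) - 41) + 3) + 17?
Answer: -471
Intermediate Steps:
122*(((22 + 12) - 41) + 3) + 17 = 122*((34 - 41) + 3) + 17 = 122*(-7 + 3) + 17 = 122*(-4) + 17 = -488 + 17 = -471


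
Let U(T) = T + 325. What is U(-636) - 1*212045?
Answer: -212356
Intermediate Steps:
U(T) = 325 + T
U(-636) - 1*212045 = (325 - 636) - 1*212045 = -311 - 212045 = -212356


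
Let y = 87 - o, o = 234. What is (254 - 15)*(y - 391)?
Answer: -128582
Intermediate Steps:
y = -147 (y = 87 - 1*234 = 87 - 234 = -147)
(254 - 15)*(y - 391) = (254 - 15)*(-147 - 391) = 239*(-538) = -128582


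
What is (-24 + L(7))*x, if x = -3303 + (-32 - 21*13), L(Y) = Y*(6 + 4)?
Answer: -165968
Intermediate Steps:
L(Y) = 10*Y (L(Y) = Y*10 = 10*Y)
x = -3608 (x = -3303 + (-32 - 273) = -3303 - 305 = -3608)
(-24 + L(7))*x = (-24 + 10*7)*(-3608) = (-24 + 70)*(-3608) = 46*(-3608) = -165968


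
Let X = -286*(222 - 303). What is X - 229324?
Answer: -206158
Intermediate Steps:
X = 23166 (X = -286*(-81) = 23166)
X - 229324 = 23166 - 229324 = -206158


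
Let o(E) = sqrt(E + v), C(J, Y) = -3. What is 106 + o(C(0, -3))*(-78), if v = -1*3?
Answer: 106 - 78*I*sqrt(6) ≈ 106.0 - 191.06*I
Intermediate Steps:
v = -3
o(E) = sqrt(-3 + E) (o(E) = sqrt(E - 3) = sqrt(-3 + E))
106 + o(C(0, -3))*(-78) = 106 + sqrt(-3 - 3)*(-78) = 106 + sqrt(-6)*(-78) = 106 + (I*sqrt(6))*(-78) = 106 - 78*I*sqrt(6)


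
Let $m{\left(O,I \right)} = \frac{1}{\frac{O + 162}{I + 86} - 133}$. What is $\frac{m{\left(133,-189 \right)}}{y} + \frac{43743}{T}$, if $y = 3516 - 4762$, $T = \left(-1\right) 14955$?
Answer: $- \frac{254241442989}{86921072140} \approx -2.925$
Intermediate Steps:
$m{\left(O,I \right)} = \frac{1}{-133 + \frac{162 + O}{86 + I}}$ ($m{\left(O,I \right)} = \frac{1}{\frac{162 + O}{86 + I} - 133} = \frac{1}{-133 + \frac{162 + O}{86 + I}}$)
$T = -14955$
$y = -1246$
$\frac{m{\left(133,-189 \right)}}{y} + \frac{43743}{T} = \frac{\frac{1}{11276 - 133 + 133 \left(-189\right)} \left(-86 - -189\right)}{-1246} + \frac{43743}{-14955} = \frac{-86 + 189}{11276 - 133 - 25137} \left(- \frac{1}{1246}\right) + 43743 \left(- \frac{1}{14955}\right) = \frac{1}{-13994} \cdot 103 \left(- \frac{1}{1246}\right) - \frac{14581}{4985} = \left(- \frac{1}{13994}\right) 103 \left(- \frac{1}{1246}\right) - \frac{14581}{4985} = \left(- \frac{103}{13994}\right) \left(- \frac{1}{1246}\right) - \frac{14581}{4985} = \frac{103}{17436524} - \frac{14581}{4985} = - \frac{254241442989}{86921072140}$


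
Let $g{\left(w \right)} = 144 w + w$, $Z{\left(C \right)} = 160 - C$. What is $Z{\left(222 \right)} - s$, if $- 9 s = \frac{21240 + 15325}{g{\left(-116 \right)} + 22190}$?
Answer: $- \frac{591979}{9666} \approx -61.243$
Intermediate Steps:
$g{\left(w \right)} = 145 w$
$s = - \frac{7313}{9666}$ ($s = - \frac{\left(21240 + 15325\right) \frac{1}{145 \left(-116\right) + 22190}}{9} = - \frac{36565 \frac{1}{-16820 + 22190}}{9} = - \frac{36565 \cdot \frac{1}{5370}}{9} = \left(- \frac{1}{9}\right) \frac{7313}{1074} = - \frac{7313}{9666} \approx -0.75657$)
$Z{\left(222 \right)} - s = \left(160 - 222\right) - - \frac{7313}{9666} = \left(160 - 222\right) + \frac{7313}{9666} = -62 + \frac{7313}{9666} = - \frac{591979}{9666}$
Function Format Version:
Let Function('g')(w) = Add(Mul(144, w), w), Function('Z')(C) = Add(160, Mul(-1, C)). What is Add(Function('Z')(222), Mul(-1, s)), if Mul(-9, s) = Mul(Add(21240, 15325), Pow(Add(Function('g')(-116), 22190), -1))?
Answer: Rational(-591979, 9666) ≈ -61.243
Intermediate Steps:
Function('g')(w) = Mul(145, w)
s = Rational(-7313, 9666) (s = Mul(Rational(-1, 9), Mul(Add(21240, 15325), Pow(Add(Mul(145, -116), 22190), -1))) = Mul(Rational(-1, 9), Mul(36565, Pow(Add(-16820, 22190), -1))) = Mul(Rational(-1, 9), Mul(36565, Pow(5370, -1))) = Mul(Rational(-1, 9), Mul(36565, Rational(1, 5370))) = Mul(Rational(-1, 9), Rational(7313, 1074)) = Rational(-7313, 9666) ≈ -0.75657)
Add(Function('Z')(222), Mul(-1, s)) = Add(Add(160, Mul(-1, 222)), Mul(-1, Rational(-7313, 9666))) = Add(Add(160, -222), Rational(7313, 9666)) = Add(-62, Rational(7313, 9666)) = Rational(-591979, 9666)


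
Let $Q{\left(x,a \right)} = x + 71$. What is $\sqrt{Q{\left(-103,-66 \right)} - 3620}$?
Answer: $2 i \sqrt{913} \approx 60.432 i$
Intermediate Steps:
$Q{\left(x,a \right)} = 71 + x$
$\sqrt{Q{\left(-103,-66 \right)} - 3620} = \sqrt{\left(71 - 103\right) - 3620} = \sqrt{-32 - 3620} = \sqrt{-3652} = 2 i \sqrt{913}$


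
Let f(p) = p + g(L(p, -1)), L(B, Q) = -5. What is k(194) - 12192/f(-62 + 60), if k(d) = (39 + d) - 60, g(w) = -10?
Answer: 1189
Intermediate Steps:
k(d) = -21 + d
f(p) = -10 + p (f(p) = p - 10 = -10 + p)
k(194) - 12192/f(-62 + 60) = (-21 + 194) - 12192/(-10 + (-62 + 60)) = 173 - 12192/(-10 - 2) = 173 - 12192/(-12) = 173 - 12192*(-1/12) = 173 + 1016 = 1189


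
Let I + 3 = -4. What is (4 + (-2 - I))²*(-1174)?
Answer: -95094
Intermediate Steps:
I = -7 (I = -3 - 4 = -7)
(4 + (-2 - I))²*(-1174) = (4 + (-2 - 1*(-7)))²*(-1174) = (4 + (-2 + 7))²*(-1174) = (4 + 5)²*(-1174) = 9²*(-1174) = 81*(-1174) = -95094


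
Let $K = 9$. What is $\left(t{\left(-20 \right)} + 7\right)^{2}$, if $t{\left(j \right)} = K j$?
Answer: $29929$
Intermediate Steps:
$t{\left(j \right)} = 9 j$
$\left(t{\left(-20 \right)} + 7\right)^{2} = \left(9 \left(-20\right) + 7\right)^{2} = \left(-180 + 7\right)^{2} = \left(-173\right)^{2} = 29929$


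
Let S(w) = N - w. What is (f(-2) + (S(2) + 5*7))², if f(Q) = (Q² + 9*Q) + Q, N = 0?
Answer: 289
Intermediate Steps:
f(Q) = Q² + 10*Q
S(w) = -w (S(w) = 0 - w = -w)
(f(-2) + (S(2) + 5*7))² = (-2*(10 - 2) + (-1*2 + 5*7))² = (-2*8 + (-2 + 35))² = (-16 + 33)² = 17² = 289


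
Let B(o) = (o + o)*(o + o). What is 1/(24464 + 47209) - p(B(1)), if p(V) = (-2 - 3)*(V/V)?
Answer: 358366/71673 ≈ 5.0000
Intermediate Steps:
B(o) = 4*o² (B(o) = (2*o)*(2*o) = 4*o²)
p(V) = -5 (p(V) = -5*1 = -5)
1/(24464 + 47209) - p(B(1)) = 1/(24464 + 47209) - 1*(-5) = 1/71673 + 5 = 358366/71673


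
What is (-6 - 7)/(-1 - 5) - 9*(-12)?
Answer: 661/6 ≈ 110.17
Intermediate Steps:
(-6 - 7)/(-1 - 5) - 9*(-12) = -13/(-6) + 108 = -13*(-1/6) + 108 = 13/6 + 108 = 661/6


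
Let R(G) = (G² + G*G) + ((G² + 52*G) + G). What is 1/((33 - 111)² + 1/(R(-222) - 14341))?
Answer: 121745/740696581 ≈ 0.00016437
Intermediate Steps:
R(G) = 3*G² + 53*G (R(G) = (G² + G²) + (G² + 53*G) = 2*G² + (G² + 53*G) = 3*G² + 53*G)
1/((33 - 111)² + 1/(R(-222) - 14341)) = 1/((33 - 111)² + 1/(-222*(53 + 3*(-222)) - 14341)) = 1/((-78)² + 1/(-222*(53 - 666) - 14341)) = 1/(6084 + 1/(-222*(-613) - 14341)) = 1/(6084 + 1/(136086 - 14341)) = 1/(6084 + 1/121745) = 1/(740696581/121745) = 121745/740696581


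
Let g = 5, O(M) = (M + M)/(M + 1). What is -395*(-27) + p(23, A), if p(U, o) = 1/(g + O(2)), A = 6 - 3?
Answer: 202638/19 ≈ 10665.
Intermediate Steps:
A = 3
O(M) = 2*M/(1 + M) (O(M) = (2*M)/(1 + M) = 2*M/(1 + M))
p(U, o) = 3/19 (p(U, o) = 1/(5 + 2*2/(1 + 2)) = 1/(5 + 2*2/3) = 1/(5 + 2*2*(⅓)) = 1/(5 + 4/3) = 1/(19/3) = 3/19)
-395*(-27) + p(23, A) = -395*(-27) + 3/19 = 10665 + 3/19 = 202638/19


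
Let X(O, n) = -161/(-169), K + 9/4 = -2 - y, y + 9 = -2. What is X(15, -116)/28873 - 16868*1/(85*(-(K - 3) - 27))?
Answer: 329233803719/51015559335 ≈ 6.4536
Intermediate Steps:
y = -11 (y = -9 - 2 = -11)
K = 27/4 (K = -9/4 + (-2 - 1*(-11)) = -9/4 + (-2 + 11) = -9/4 + 9 = 27/4 ≈ 6.7500)
X(O, n) = 161/169 (X(O, n) = -161*(-1/169) = 161/169)
X(15, -116)/28873 - 16868*1/(85*(-(K - 3) - 27)) = (161/169)/28873 - 16868*1/(85*(-(27/4 - 3) - 27)) = (161/169)*(1/28873) - 16868*1/(85*(-1*15/4 - 27)) = 161/4879537 - 16868*1/(85*(-15/4 - 27)) = 161/4879537 - 16868/(85*(-123/4)) = 161/4879537 - 16868/(-10455/4) = 161/4879537 - 16868*(-4/10455) = 161/4879537 + 67472/10455 = 329233803719/51015559335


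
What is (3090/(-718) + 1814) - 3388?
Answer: -566611/359 ≈ -1578.3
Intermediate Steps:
(3090/(-718) + 1814) - 3388 = (3090*(-1/718) + 1814) - 3388 = (-1545/359 + 1814) - 3388 = 649681/359 - 3388 = -566611/359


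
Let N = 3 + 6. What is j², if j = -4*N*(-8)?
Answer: 82944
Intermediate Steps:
N = 9
j = 288 (j = -4*9*(-8) = -36*(-8) = 288)
j² = 288² = 82944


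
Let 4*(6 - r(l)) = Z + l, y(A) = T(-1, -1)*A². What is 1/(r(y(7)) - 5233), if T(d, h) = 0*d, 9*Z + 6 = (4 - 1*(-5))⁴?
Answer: -12/64909 ≈ -0.00018487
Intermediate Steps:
Z = 2185/3 (Z = -⅔ + (4 - 1*(-5))⁴/9 = -⅔ + (4 + 5)⁴/9 = -⅔ + (⅑)*9⁴ = -⅔ + (⅑)*6561 = -⅔ + 729 = 2185/3 ≈ 728.33)
T(d, h) = 0
y(A) = 0 (y(A) = 0*A² = 0)
r(l) = -2113/12 - l/4 (r(l) = 6 - (2185/3 + l)/4 = 6 + (-2185/12 - l/4) = -2113/12 - l/4)
1/(r(y(7)) - 5233) = 1/((-2113/12 - ¼*0) - 5233) = 1/((-2113/12 + 0) - 5233) = 1/(-2113/12 - 5233) = 1/(-64909/12) = -12/64909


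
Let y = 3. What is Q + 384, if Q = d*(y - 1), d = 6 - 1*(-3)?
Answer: 402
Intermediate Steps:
d = 9 (d = 6 + 3 = 9)
Q = 18 (Q = 9*(3 - 1) = 9*2 = 18)
Q + 384 = 18 + 384 = 402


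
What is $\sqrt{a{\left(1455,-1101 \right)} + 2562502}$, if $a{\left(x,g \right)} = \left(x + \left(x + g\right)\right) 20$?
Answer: $\sqrt{2598682} \approx 1612.0$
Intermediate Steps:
$a{\left(x,g \right)} = 20 g + 40 x$ ($a{\left(x,g \right)} = \left(x + \left(g + x\right)\right) 20 = \left(g + 2 x\right) 20 = 20 g + 40 x$)
$\sqrt{a{\left(1455,-1101 \right)} + 2562502} = \sqrt{\left(20 \left(-1101\right) + 40 \cdot 1455\right) + 2562502} = \sqrt{\left(-22020 + 58200\right) + 2562502} = \sqrt{36180 + 2562502} = \sqrt{2598682}$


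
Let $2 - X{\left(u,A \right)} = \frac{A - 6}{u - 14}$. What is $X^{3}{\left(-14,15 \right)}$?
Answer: $\frac{274625}{21952} \approx 12.51$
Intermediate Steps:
$X{\left(u,A \right)} = 2 - \frac{-6 + A}{-14 + u}$ ($X{\left(u,A \right)} = 2 - \frac{A - 6}{u - 14} = 2 - \frac{A - 6}{-14 + u} = 2 - \frac{-6 + A}{-14 + u}$)
$X^{3}{\left(-14,15 \right)} = \left(\frac{-22 - 15 + 2 \left(-14\right)}{-14 - 14}\right)^{3} = \left(\frac{-22 - 15 - 28}{-28}\right)^{3} = \left(\left(- \frac{1}{28}\right) \left(-65\right)\right)^{3} = \left(\frac{65}{28}\right)^{3} = \frac{274625}{21952}$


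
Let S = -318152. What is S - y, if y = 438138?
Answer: -756290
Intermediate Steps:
S - y = -318152 - 1*438138 = -318152 - 438138 = -756290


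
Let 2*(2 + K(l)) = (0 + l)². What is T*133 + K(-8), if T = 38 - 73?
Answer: -4625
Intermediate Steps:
T = -35
K(l) = -2 + l²/2 (K(l) = -2 + (0 + l)²/2 = -2 + l²/2)
T*133 + K(-8) = -35*133 + (-2 + (½)*(-8)²) = -4655 + (-2 + (½)*64) = -4655 + (-2 + 32) = -4655 + 30 = -4625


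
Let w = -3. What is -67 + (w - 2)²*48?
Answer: 1133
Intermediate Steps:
-67 + (w - 2)²*48 = -67 + (-3 - 2)²*48 = -67 + (-5)²*48 = -67 + 25*48 = -67 + 1200 = 1133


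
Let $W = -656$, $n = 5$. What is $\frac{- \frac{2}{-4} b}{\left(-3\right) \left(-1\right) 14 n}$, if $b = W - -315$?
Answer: $- \frac{341}{420} \approx -0.8119$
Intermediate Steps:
$b = -341$ ($b = -656 - -315 = -656 + 315 = -341$)
$\frac{- \frac{2}{-4} b}{\left(-3\right) \left(-1\right) 14 n} = \frac{- \frac{2}{-4} \left(-341\right)}{\left(-3\right) \left(-1\right) 14 \cdot 5} = \frac{\left(-2\right) \left(- \frac{1}{4}\right) \left(-341\right)}{3 \cdot 14 \cdot 5} = \frac{\frac{1}{2} \left(-341\right)}{42 \cdot 5} = - \frac{341}{2 \cdot 210} = \left(- \frac{341}{2}\right) \frac{1}{210} = - \frac{341}{420}$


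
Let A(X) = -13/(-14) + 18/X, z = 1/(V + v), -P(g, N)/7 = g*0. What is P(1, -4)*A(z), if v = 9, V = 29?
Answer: 0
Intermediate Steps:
P(g, N) = 0 (P(g, N) = -7*g*0 = -7*0 = 0)
z = 1/38 (z = 1/(29 + 9) = 1/38 ≈ 0.026316)
A(X) = 13/14 + 18/X (A(X) = -13*(-1/14) + 18/X = 13/14 + 18/X)
P(1, -4)*A(z) = 0*(13/14 + 18/(1/38)) = 0*(13/14 + 18*38) = 0*(13/14 + 684) = 0*(9589/14) = 0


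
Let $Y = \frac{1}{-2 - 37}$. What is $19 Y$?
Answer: $- \frac{19}{39} \approx -0.48718$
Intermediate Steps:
$Y = - \frac{1}{39}$ ($Y = \frac{1}{-39} = - \frac{1}{39} \approx -0.025641$)
$19 Y = 19 \left(- \frac{1}{39}\right) = - \frac{19}{39}$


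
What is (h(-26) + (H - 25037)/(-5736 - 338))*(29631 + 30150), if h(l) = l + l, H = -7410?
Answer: -16941995181/6074 ≈ -2.7893e+6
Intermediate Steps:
h(l) = 2*l
(h(-26) + (H - 25037)/(-5736 - 338))*(29631 + 30150) = (2*(-26) + (-7410 - 25037)/(-5736 - 338))*(29631 + 30150) = (-52 - 32447/(-6074))*59781 = (-52 - 32447*(-1/6074))*59781 = (-52 + 32447/6074)*59781 = -283401/6074*59781 = -16941995181/6074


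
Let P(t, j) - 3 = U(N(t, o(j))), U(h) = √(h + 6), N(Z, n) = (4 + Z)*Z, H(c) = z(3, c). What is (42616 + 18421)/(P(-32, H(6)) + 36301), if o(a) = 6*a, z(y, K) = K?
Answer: 1107943624/658989757 - 61037*√902/1317979514 ≈ 1.6799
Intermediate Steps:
H(c) = c
N(Z, n) = Z*(4 + Z)
U(h) = √(6 + h)
P(t, j) = 3 + √(6 + t*(4 + t))
(42616 + 18421)/(P(-32, H(6)) + 36301) = (42616 + 18421)/((3 + √(6 - 32*(4 - 32))) + 36301) = 61037/((3 + √(6 - 32*(-28))) + 36301) = 61037/((3 + √(6 + 896)) + 36301) = 61037/((3 + √902) + 36301) = 61037/(36304 + √902)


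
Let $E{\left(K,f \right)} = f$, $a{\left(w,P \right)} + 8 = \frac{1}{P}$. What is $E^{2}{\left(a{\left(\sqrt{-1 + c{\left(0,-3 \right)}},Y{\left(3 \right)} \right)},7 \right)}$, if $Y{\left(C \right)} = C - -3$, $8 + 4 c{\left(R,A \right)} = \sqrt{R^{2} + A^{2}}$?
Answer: $49$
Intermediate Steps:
$c{\left(R,A \right)} = -2 + \frac{\sqrt{A^{2} + R^{2}}}{4}$ ($c{\left(R,A \right)} = -2 + \frac{\sqrt{R^{2} + A^{2}}}{4} = -2 + \frac{\sqrt{A^{2} + R^{2}}}{4}$)
$Y{\left(C \right)} = 3 + C$ ($Y{\left(C \right)} = C + 3 = 3 + C$)
$a{\left(w,P \right)} = -8 + \frac{1}{P}$
$E^{2}{\left(a{\left(\sqrt{-1 + c{\left(0,-3 \right)}},Y{\left(3 \right)} \right)},7 \right)} = 7^{2} = 49$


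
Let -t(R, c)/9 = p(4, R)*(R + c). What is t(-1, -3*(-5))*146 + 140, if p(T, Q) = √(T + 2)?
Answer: 140 - 18396*√6 ≈ -44921.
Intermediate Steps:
p(T, Q) = √(2 + T)
t(R, c) = -9*√6*(R + c) (t(R, c) = -9*√(2 + 4)*(R + c) = -9*√6*(R + c))
t(-1, -3*(-5))*146 + 140 = (9*√6*(-1*(-1) - (-3)*(-5)))*146 + 140 = (9*√6*(1 - 1*15))*146 + 140 = (9*√6*(1 - 15))*146 + 140 = (9*√6*(-14))*146 + 140 = -126*√6*146 + 140 = -18396*√6 + 140 = 140 - 18396*√6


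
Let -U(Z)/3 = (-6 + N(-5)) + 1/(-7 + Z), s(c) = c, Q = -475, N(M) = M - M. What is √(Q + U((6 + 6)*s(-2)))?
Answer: 2*I*√109771/31 ≈ 21.375*I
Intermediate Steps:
N(M) = 0
U(Z) = 18 - 3/(-7 + Z) (U(Z) = -3*((-6 + 0) + 1/(-7 + Z)) = -3*(-6 + 1/(-7 + Z)) = 18 - 3/(-7 + Z))
√(Q + U((6 + 6)*s(-2))) = √(-475 + 3*(-43 + 6*((6 + 6)*(-2)))/(-7 + (6 + 6)*(-2))) = √(-475 + 3*(-43 + 6*(12*(-2)))/(-7 + 12*(-2))) = √(-475 + 3*(-43 + 6*(-24))/(-7 - 24)) = √(-475 + 3*(-43 - 144)/(-31)) = √(-475 + 3*(-1/31)*(-187)) = √(-475 + 561/31) = √(-14164/31) = 2*I*√109771/31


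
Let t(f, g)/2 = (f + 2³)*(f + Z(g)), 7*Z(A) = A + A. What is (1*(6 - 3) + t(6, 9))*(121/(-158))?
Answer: -29403/158 ≈ -186.09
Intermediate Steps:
Z(A) = 2*A/7 (Z(A) = (A + A)/7 = (2*A)/7 = 2*A/7)
t(f, g) = 2*(8 + f)*(f + 2*g/7) (t(f, g) = 2*((f + 2³)*(f + 2*g/7)) = 2*((f + 8)*(f + 2*g/7)) = 2*((8 + f)*(f + 2*g/7)) = 2*(8 + f)*(f + 2*g/7))
(1*(6 - 3) + t(6, 9))*(121/(-158)) = (1*(6 - 3) + (2*6² + 16*6 + (32/7)*9 + (4/7)*6*9))*(121/(-158)) = (1*3 + (2*36 + 96 + 288/7 + 216/7))*(121*(-1/158)) = (3 + (72 + 96 + 288/7 + 216/7))*(-121/158) = (3 + 240)*(-121/158) = 243*(-121/158) = -29403/158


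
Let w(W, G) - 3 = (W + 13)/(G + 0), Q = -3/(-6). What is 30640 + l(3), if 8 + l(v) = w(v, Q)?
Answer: 30667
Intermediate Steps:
Q = ½ (Q = -3*(-⅙) = ½ ≈ 0.50000)
w(W, G) = 3 + (13 + W)/G (w(W, G) = 3 + (W + 13)/(G + 0) = 3 + (13 + W)/G)
l(v) = 21 + 2*v (l(v) = -8 + (13 + v + 3*(½))/(½) = -8 + 2*(13 + v + 3/2) = -8 + 2*(29/2 + v) = -8 + (29 + 2*v) = 21 + 2*v)
30640 + l(3) = 30640 + (21 + 2*3) = 30640 + (21 + 6) = 30640 + 27 = 30667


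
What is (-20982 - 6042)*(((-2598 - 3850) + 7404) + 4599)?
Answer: -150118320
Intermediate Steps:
(-20982 - 6042)*(((-2598 - 3850) + 7404) + 4599) = -27024*((-6448 + 7404) + 4599) = -27024*(956 + 4599) = -27024*5555 = -150118320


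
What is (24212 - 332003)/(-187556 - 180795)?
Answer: 307791/368351 ≈ 0.83559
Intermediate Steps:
(24212 - 332003)/(-187556 - 180795) = -307791/(-368351) = -307791*(-1/368351) = 307791/368351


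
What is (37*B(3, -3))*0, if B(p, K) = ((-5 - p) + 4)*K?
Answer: 0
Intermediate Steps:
B(p, K) = K*(-1 - p) (B(p, K) = (-1 - p)*K = K*(-1 - p))
(37*B(3, -3))*0 = (37*(-1*(-3)*(1 + 3)))*0 = (37*(-1*(-3)*4))*0 = (37*12)*0 = 444*0 = 0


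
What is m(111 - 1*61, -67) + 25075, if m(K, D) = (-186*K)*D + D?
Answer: 648108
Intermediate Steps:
m(K, D) = D - 186*D*K (m(K, D) = -186*D*K + D = D - 186*D*K)
m(111 - 1*61, -67) + 25075 = -67*(1 - 186*(111 - 1*61)) + 25075 = -67*(1 - 186*(111 - 61)) + 25075 = -67*(1 - 186*50) + 25075 = -67*(1 - 9300) + 25075 = -67*(-9299) + 25075 = 623033 + 25075 = 648108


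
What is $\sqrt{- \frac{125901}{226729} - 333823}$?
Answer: $\frac{2 i \sqrt{4290136712430193}}{226729} \approx 577.77 i$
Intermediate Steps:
$\sqrt{- \frac{125901}{226729} - 333823} = \sqrt{- \frac{75687480868}{226729}} = \frac{2 i \sqrt{4290136712430193}}{226729}$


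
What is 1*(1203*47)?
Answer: 56541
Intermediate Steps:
1*(1203*47) = 1*56541 = 56541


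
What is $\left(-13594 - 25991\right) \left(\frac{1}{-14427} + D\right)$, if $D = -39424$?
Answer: $\frac{1072131542365}{687} \approx 1.5606 \cdot 10^{9}$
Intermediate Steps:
$\left(-13594 - 25991\right) \left(\frac{1}{-14427} + D\right) = \left(-13594 - 25991\right) \left(\frac{1}{-14427} - 39424\right) = - 39585 \left(- \frac{1}{14427} - 39424\right) = \left(-39585\right) \left(- \frac{568770049}{14427}\right) = \frac{1072131542365}{687}$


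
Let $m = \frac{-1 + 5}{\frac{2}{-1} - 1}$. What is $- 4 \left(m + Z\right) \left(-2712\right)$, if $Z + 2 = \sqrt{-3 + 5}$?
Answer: $-36160 + 10848 \sqrt{2} \approx -20819.0$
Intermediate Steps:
$Z = -2 + \sqrt{2}$ ($Z = -2 + \sqrt{-3 + 5} = -2 + \sqrt{2} \approx -0.58579$)
$m = - \frac{4}{3}$ ($m = \frac{4}{2 \left(-1\right) - 1} = \frac{4}{-2 - 1} = \frac{4}{-3} = 4 \left(- \frac{1}{3}\right) = - \frac{4}{3} \approx -1.3333$)
$- 4 \left(m + Z\right) \left(-2712\right) = - 4 \left(- \frac{4}{3} - \left(2 - \sqrt{2}\right)\right) \left(-2712\right) = - 4 \left(- \frac{10}{3} + \sqrt{2}\right) \left(-2712\right) = \left(\frac{40}{3} - 4 \sqrt{2}\right) \left(-2712\right) = -36160 + 10848 \sqrt{2}$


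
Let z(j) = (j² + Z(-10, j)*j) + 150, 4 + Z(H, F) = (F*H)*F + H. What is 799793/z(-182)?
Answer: 799793/60321502 ≈ 0.013259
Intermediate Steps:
Z(H, F) = -4 + H + H*F² (Z(H, F) = -4 + ((F*H)*F + H) = -4 + (H*F² + H) = -4 + (H + H*F²) = -4 + H + H*F²)
z(j) = 150 + j² + j*(-14 - 10*j²) (z(j) = (j² + (-4 - 10 - 10*j²)*j) + 150 = (j² + (-14 - 10*j²)*j) + 150 = (j² + j*(-14 - 10*j²)) + 150 = 150 + j² + j*(-14 - 10*j²))
799793/z(-182) = 799793/(150 + (-182)² - 14*(-182) - 10*(-182)³) = 799793/(150 + 33124 + 2548 - 10*(-6028568)) = 799793/(150 + 33124 + 2548 + 60285680) = 799793/60321502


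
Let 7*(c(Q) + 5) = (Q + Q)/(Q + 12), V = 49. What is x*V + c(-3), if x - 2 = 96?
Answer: 100735/21 ≈ 4796.9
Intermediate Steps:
c(Q) = -5 + 2*Q/(7*(12 + Q)) (c(Q) = -5 + ((Q + Q)/(Q + 12))/7 = -5 + ((2*Q)/(12 + Q))/7 = -5 + (2*Q/(12 + Q))/7 = -5 + 2*Q/(7*(12 + Q)))
x = 98 (x = 2 + 96 = 98)
x*V + c(-3) = 98*49 + 3*(-140 - 11*(-3))/(7*(12 - 3)) = 4802 + (3/7)*(-140 + 33)/9 = 4802 + (3/7)*(1/9)*(-107) = 4802 - 107/21 = 100735/21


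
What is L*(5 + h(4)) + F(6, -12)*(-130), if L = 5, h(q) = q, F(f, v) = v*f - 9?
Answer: 10575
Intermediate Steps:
F(f, v) = -9 + f*v (F(f, v) = f*v - 9 = -9 + f*v)
L*(5 + h(4)) + F(6, -12)*(-130) = 5*(5 + 4) + (-9 + 6*(-12))*(-130) = 5*9 + (-9 - 72)*(-130) = 45 - 81*(-130) = 45 + 10530 = 10575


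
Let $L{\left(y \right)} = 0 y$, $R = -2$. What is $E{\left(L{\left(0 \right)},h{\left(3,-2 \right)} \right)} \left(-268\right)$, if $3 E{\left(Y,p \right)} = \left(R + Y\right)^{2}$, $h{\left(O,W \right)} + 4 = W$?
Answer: $- \frac{1072}{3} \approx -357.33$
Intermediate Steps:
$h{\left(O,W \right)} = -4 + W$
$L{\left(y \right)} = 0$
$E{\left(Y,p \right)} = \frac{\left(-2 + Y\right)^{2}}{3}$
$E{\left(L{\left(0 \right)},h{\left(3,-2 \right)} \right)} \left(-268\right) = \frac{\left(-2 + 0\right)^{2}}{3} \left(-268\right) = \frac{\left(-2\right)^{2}}{3} \left(-268\right) = \frac{1}{3} \cdot 4 \left(-268\right) = \frac{4}{3} \left(-268\right) = - \frac{1072}{3}$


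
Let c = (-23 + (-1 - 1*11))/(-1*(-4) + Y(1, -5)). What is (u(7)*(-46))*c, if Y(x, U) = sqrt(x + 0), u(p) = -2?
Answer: -644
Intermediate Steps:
Y(x, U) = sqrt(x)
c = -7 (c = (-23 + (-1 - 1*11))/(-1*(-4) + sqrt(1)) = (-23 + (-1 - 11))/(4 + 1) = (-23 - 12)/5 = -35*1/5 = -7)
(u(7)*(-46))*c = -2*(-46)*(-7) = 92*(-7) = -644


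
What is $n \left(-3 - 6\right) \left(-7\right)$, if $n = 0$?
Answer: $0$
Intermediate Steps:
$n \left(-3 - 6\right) \left(-7\right) = 0 \left(-3 - 6\right) \left(-7\right) = 0 \left(-9\right) \left(-7\right) = 0 \left(-7\right) = 0$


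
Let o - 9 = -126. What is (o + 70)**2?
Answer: 2209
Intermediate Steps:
o = -117 (o = 9 - 126 = -117)
(o + 70)**2 = (-117 + 70)**2 = (-47)**2 = 2209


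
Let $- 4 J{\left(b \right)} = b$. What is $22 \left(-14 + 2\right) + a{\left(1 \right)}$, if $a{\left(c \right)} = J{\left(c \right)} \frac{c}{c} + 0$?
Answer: $- \frac{1057}{4} \approx -264.25$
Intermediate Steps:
$J{\left(b \right)} = - \frac{b}{4}$
$a{\left(c \right)} = - \frac{c}{4}$ ($a{\left(c \right)} = - \frac{c}{4} \frac{c}{c} + 0 = - \frac{c}{4} \cdot 1 + 0 = - \frac{c}{4} + 0 = - \frac{c}{4}$)
$22 \left(-14 + 2\right) + a{\left(1 \right)} = 22 \left(-14 + 2\right) - \frac{1}{4} = 22 \left(-12\right) - \frac{1}{4} = -264 - \frac{1}{4} = - \frac{1057}{4}$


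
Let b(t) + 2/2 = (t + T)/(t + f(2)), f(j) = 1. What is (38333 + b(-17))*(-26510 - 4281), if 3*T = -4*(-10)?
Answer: -56653808077/48 ≈ -1.1803e+9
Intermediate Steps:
T = 40/3 (T = (-4*(-10))/3 = (⅓)*40 = 40/3 ≈ 13.333)
b(t) = -1 + (40/3 + t)/(1 + t) (b(t) = -1 + (t + 40/3)/(t + 1) = -1 + (40/3 + t)/(1 + t))
(38333 + b(-17))*(-26510 - 4281) = (38333 + 37/(3*(1 - 17)))*(-26510 - 4281) = (38333 + (37/3)/(-16))*(-30791) = (38333 + (37/3)*(-1/16))*(-30791) = (38333 - 37/48)*(-30791) = (1839947/48)*(-30791) = -56653808077/48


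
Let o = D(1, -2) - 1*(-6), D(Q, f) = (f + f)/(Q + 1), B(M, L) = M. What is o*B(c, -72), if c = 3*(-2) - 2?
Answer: -32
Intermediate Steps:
c = -8 (c = -6 - 2 = -8)
D(Q, f) = 2*f/(1 + Q) (D(Q, f) = (2*f)/(1 + Q) = 2*f/(1 + Q))
o = 4 (o = 2*(-2)/(1 + 1) - 1*(-6) = 2*(-2)/2 + 6 = 2*(-2)*(½) + 6 = -2 + 6 = 4)
o*B(c, -72) = 4*(-8) = -32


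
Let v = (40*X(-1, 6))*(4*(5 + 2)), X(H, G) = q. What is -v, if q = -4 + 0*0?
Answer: 4480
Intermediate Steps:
q = -4 (q = -4 + 0 = -4)
X(H, G) = -4
v = -4480 (v = (40*(-4))*(4*(5 + 2)) = -640*7 = -160*28 = -4480)
-v = -1*(-4480) = 4480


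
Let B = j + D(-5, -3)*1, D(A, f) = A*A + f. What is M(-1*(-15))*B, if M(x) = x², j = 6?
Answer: 6300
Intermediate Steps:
D(A, f) = f + A² (D(A, f) = A² + f = f + A²)
B = 28 (B = 6 + (-3 + (-5)²)*1 = 6 + (-3 + 25)*1 = 6 + 22*1 = 6 + 22 = 28)
M(-1*(-15))*B = (-1*(-15))²*28 = 15²*28 = 225*28 = 6300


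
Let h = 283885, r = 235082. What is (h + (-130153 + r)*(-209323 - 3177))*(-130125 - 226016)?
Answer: 7940921682074715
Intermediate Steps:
(h + (-130153 + r)*(-209323 - 3177))*(-130125 - 226016) = (283885 + (-130153 + 235082)*(-209323 - 3177))*(-130125 - 226016) = (283885 + 104929*(-212500))*(-356141) = (283885 - 22297412500)*(-356141) = -22297128615*(-356141) = 7940921682074715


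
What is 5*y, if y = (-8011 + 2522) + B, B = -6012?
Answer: -57505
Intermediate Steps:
y = -11501 (y = (-8011 + 2522) - 6012 = -5489 - 6012 = -11501)
5*y = 5*(-11501) = -57505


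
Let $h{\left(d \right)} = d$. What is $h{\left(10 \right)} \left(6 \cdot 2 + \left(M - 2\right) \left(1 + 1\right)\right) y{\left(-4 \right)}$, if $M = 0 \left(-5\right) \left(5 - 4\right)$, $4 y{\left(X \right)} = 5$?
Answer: $100$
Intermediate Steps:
$y{\left(X \right)} = \frac{5}{4}$ ($y{\left(X \right)} = \frac{1}{4} \cdot 5 = \frac{5}{4}$)
$M = 0$ ($M = 0 \cdot 1 = 0$)
$h{\left(10 \right)} \left(6 \cdot 2 + \left(M - 2\right) \left(1 + 1\right)\right) y{\left(-4 \right)} = 10 \left(6 \cdot 2 + \left(0 - 2\right) \left(1 + 1\right)\right) \frac{5}{4} = 10 \left(12 - 4\right) \frac{5}{4} = 10 \cdot 8 \cdot \frac{5}{4} = 80 \cdot \frac{5}{4} = 100$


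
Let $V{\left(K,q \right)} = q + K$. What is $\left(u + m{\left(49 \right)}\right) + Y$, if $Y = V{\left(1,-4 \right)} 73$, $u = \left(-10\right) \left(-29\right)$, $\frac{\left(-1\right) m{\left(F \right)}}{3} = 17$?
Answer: $20$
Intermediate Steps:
$V{\left(K,q \right)} = K + q$
$m{\left(F \right)} = -51$ ($m{\left(F \right)} = \left(-3\right) 17 = -51$)
$u = 290$
$Y = -219$ ($Y = \left(1 - 4\right) 73 = \left(-3\right) 73 = -219$)
$\left(u + m{\left(49 \right)}\right) + Y = \left(290 - 51\right) - 219 = 239 - 219 = 20$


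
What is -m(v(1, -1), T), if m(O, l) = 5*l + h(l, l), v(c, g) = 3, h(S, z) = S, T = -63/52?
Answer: 189/26 ≈ 7.2692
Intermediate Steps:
T = -63/52 (T = -63*1/52 = -63/52 ≈ -1.2115)
m(O, l) = 6*l (m(O, l) = 5*l + l = 6*l)
-m(v(1, -1), T) = -6*(-63)/52 = -1*(-189/26) = 189/26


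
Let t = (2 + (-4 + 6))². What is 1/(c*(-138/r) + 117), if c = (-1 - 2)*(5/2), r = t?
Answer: 16/2907 ≈ 0.0055040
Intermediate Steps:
t = 16 (t = (2 + 2)² = 4² = 16)
r = 16
c = -15/2 ≈ -7.5000
1/(c*(-138/r) + 117) = 1/(-(-1035)/16 + 117) = 1/(-15/2*(-69/8) + 117) = 1/(1035/16 + 117) = 1/(2907/16) = 16/2907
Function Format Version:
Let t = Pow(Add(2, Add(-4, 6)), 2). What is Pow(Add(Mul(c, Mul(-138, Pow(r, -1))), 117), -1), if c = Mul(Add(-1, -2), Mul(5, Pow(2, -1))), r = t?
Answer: Rational(16, 2907) ≈ 0.0055040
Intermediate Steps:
t = 16 (t = Pow(Add(2, 2), 2) = Pow(4, 2) = 16)
r = 16
c = Rational(-15, 2) (c = Mul(-3, Mul(5, Rational(1, 2))) = Mul(-3, Rational(5, 2)) = Rational(-15, 2) ≈ -7.5000)
Pow(Add(Mul(c, Mul(-138, Pow(r, -1))), 117), -1) = Pow(Add(Mul(Rational(-15, 2), Mul(-138, Pow(16, -1))), 117), -1) = Pow(Add(Mul(Rational(-15, 2), Mul(-138, Rational(1, 16))), 117), -1) = Pow(Add(Mul(Rational(-15, 2), Rational(-69, 8)), 117), -1) = Pow(Add(Rational(1035, 16), 117), -1) = Pow(Rational(2907, 16), -1) = Rational(16, 2907)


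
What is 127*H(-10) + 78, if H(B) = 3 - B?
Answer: 1729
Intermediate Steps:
127*H(-10) + 78 = 127*(3 - 1*(-10)) + 78 = 127*(3 + 10) + 78 = 127*13 + 78 = 1651 + 78 = 1729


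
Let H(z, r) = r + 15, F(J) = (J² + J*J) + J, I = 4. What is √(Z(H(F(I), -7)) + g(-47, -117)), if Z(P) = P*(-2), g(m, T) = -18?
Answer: I*√34 ≈ 5.8309*I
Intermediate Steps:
F(J) = J + 2*J² (F(J) = (J² + J²) + J = 2*J² + J = J + 2*J²)
H(z, r) = 15 + r
Z(P) = -2*P
√(Z(H(F(I), -7)) + g(-47, -117)) = √(-2*(15 - 7) - 18) = √(-2*8 - 18) = √(-16 - 18) = √(-34) = I*√34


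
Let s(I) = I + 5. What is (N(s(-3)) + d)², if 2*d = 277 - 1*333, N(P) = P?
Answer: 676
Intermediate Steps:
s(I) = 5 + I
d = -28 (d = (277 - 1*333)/2 = (277 - 333)/2 = (½)*(-56) = -28)
(N(s(-3)) + d)² = ((5 - 3) - 28)² = (2 - 28)² = (-26)² = 676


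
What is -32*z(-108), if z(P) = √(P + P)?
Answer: -192*I*√6 ≈ -470.3*I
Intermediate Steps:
z(P) = √2*√P (z(P) = √(2*P) = √2*√P)
-32*z(-108) = -32*√2*√(-108) = -32*√2*6*I*√3 = -192*I*√6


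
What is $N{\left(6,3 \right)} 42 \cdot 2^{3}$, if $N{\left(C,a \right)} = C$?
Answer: $2016$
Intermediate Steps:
$N{\left(6,3 \right)} 42 \cdot 2^{3} = 6 \cdot 42 \cdot 2^{3} = 252 \cdot 8 = 2016$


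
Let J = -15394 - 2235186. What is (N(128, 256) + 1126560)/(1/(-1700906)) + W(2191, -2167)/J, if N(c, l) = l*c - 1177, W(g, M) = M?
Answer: -4433431011284685313/2250580 ≈ -1.9699e+12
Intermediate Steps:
N(c, l) = -1177 + c*l (N(c, l) = c*l - 1177 = -1177 + c*l)
J = -2250580
(N(128, 256) + 1126560)/(1/(-1700906)) + W(2191, -2167)/J = ((-1177 + 128*256) + 1126560)/(1/(-1700906)) - 2167/(-2250580) = ((-1177 + 32768) + 1126560)/(-1/1700906) - 2167*(-1/2250580) = (31591 + 1126560)*(-1700906) + 2167/2250580 = 1158151*(-1700906) + 2167/2250580 = -1969905984806 + 2167/2250580 = -4433431011284685313/2250580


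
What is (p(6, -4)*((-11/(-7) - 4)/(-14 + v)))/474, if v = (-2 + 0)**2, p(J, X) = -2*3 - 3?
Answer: -51/11060 ≈ -0.0046112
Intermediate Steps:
p(J, X) = -9 (p(J, X) = -6 - 3 = -9)
v = 4 (v = (-2)**2 = 4)
(p(6, -4)*((-11/(-7) - 4)/(-14 + v)))/474 = -9*(-11/(-7) - 4)/(-14 + 4)/474 = -9*(-11*(-1/7) - 4)/(-10)*(1/474) = -9*(11/7 - 4)*(-1)/10*(1/474) = -(-153)*(-1)/(7*10)*(1/474) = -9*17/70*(1/474) = -153/70*1/474 = -51/11060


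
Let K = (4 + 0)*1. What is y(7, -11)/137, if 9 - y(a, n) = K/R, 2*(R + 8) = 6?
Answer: 49/685 ≈ 0.071533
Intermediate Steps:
R = -5 (R = -8 + (1/2)*6 = -8 + 3 = -5)
K = 4 (K = 4*1 = 4)
y(a, n) = 49/5 (y(a, n) = 9 - 4/(-5) = 9 - 4*(-1)/5 = 9 - 1*(-4/5) = 9 + 4/5 = 49/5)
y(7, -11)/137 = (49/5)/137 = (49/5)*(1/137) = 49/685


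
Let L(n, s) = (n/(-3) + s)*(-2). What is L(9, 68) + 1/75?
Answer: -9749/75 ≈ -129.99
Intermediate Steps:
L(n, s) = -2*s + 2*n/3 (L(n, s) = (n*(-1/3) + s)*(-2) = (-n/3 + s)*(-2) = (s - n/3)*(-2) = -2*s + 2*n/3)
L(9, 68) + 1/75 = (-2*68 + (2/3)*9) + 1/75 = (-136 + 6) + 1/75 = -130 + 1/75 = -9749/75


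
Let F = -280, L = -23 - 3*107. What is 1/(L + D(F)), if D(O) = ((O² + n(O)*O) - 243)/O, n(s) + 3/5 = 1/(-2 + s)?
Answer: -7896/4925017 ≈ -0.0016032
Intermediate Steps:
n(s) = -⅗ + 1/(-2 + s)
L = -344 (L = -23 - 321 = -344)
D(O) = (-243 + O² + O*(11 - 3*O)/(5*(-2 + O)))/O (D(O) = ((O² + ((11 - 3*O)/(5*(-2 + O)))*O) - 243)/O = ((O² + O*(11 - 3*O)/(5*(-2 + O))) - 243)/O = (-243 + O² + O*(11 - 3*O)/(5*(-2 + O)))/O)
1/(L + D(F)) = 1/(-344 + (⅕)*(2430 - 1204*(-280) - 13*(-280)² + 5*(-280)³)/(-280*(-2 - 280))) = 1/(-344 + (⅕)*(-1/280)*(2430 + 337120 - 13*78400 + 5*(-21952000))/(-282)) = 1/(-344 + (⅕)*(-1/280)*(-1/282)*(2430 + 337120 - 1019200 - 109760000)) = 1/(-344 + (⅕)*(-1/280)*(-1/282)*(-110439650)) = 1/(-344 - 2208793/7896) = 1/(-4925017/7896) = -7896/4925017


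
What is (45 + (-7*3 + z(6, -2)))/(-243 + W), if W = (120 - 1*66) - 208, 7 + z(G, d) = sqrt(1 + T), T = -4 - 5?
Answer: -17/397 - 2*I*sqrt(2)/397 ≈ -0.042821 - 0.0071245*I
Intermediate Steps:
T = -9
z(G, d) = -7 + 2*I*sqrt(2) (z(G, d) = -7 + sqrt(1 - 9) = -7 + sqrt(-8) = -7 + 2*I*sqrt(2))
W = -154 (W = (120 - 66) - 208 = 54 - 208 = -154)
(45 + (-7*3 + z(6, -2)))/(-243 + W) = (45 + (-7*3 + (-7 + 2*I*sqrt(2))))/(-243 - 154) = (45 + (-21 + (-7 + 2*I*sqrt(2))))/(-397) = (45 + (-28 + 2*I*sqrt(2)))*(-1/397) = (17 + 2*I*sqrt(2))*(-1/397) = -17/397 - 2*I*sqrt(2)/397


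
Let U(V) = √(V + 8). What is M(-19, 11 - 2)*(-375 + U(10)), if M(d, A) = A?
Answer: -3375 + 27*√2 ≈ -3336.8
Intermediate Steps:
U(V) = √(8 + V)
M(-19, 11 - 2)*(-375 + U(10)) = (11 - 2)*(-375 + √(8 + 10)) = 9*(-375 + √18) = 9*(-375 + 3*√2) = -3375 + 27*√2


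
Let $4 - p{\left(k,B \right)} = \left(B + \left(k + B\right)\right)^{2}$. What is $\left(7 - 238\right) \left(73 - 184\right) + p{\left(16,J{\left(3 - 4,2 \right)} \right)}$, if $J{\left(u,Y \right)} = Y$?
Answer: $25245$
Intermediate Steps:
$p{\left(k,B \right)} = 4 - \left(k + 2 B\right)^{2}$ ($p{\left(k,B \right)} = 4 - \left(B + \left(k + B\right)\right)^{2} = 4 - \left(B + \left(B + k\right)\right)^{2} = 4 - \left(k + 2 B\right)^{2}$)
$\left(7 - 238\right) \left(73 - 184\right) + p{\left(16,J{\left(3 - 4,2 \right)} \right)} = \left(7 - 238\right) \left(73 - 184\right) + \left(4 - \left(16 + 2 \cdot 2\right)^{2}\right) = \left(-231\right) \left(-111\right) + \left(4 - \left(16 + 4\right)^{2}\right) = 25641 + \left(4 - 20^{2}\right) = 25641 + \left(4 - 400\right) = 25641 - 396 = 25245$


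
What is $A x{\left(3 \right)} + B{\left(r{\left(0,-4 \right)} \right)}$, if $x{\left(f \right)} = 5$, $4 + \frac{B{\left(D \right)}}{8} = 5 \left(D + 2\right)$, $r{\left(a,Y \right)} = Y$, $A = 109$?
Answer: $433$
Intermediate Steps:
$B{\left(D \right)} = 48 + 40 D$ ($B{\left(D \right)} = -32 + 8 \cdot 5 \left(D + 2\right) = -32 + 8 \cdot 5 \left(2 + D\right) = -32 + 8 \left(10 + 5 D\right) = -32 + \left(80 + 40 D\right) = 48 + 40 D$)
$A x{\left(3 \right)} + B{\left(r{\left(0,-4 \right)} \right)} = 109 \cdot 5 + \left(48 + 40 \left(-4\right)\right) = 545 + \left(48 - 160\right) = 545 - 112 = 433$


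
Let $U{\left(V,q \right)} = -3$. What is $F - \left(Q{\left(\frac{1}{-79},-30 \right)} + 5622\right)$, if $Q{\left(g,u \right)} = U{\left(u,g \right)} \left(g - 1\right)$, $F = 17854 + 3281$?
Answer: $\frac{1225287}{79} \approx 15510.0$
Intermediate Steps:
$F = 21135$
$Q{\left(g,u \right)} = 3 - 3 g$ ($Q{\left(g,u \right)} = - 3 \left(g - 1\right) = - 3 \left(-1 + g\right) = 3 - 3 g$)
$F - \left(Q{\left(\frac{1}{-79},-30 \right)} + 5622\right) = 21135 - \left(\left(3 - \frac{3}{-79}\right) + 5622\right) = 21135 - \left(\left(3 - - \frac{3}{79}\right) + 5622\right) = 21135 - \left(\left(3 + \frac{3}{79}\right) + 5622\right) = 21135 - \left(\frac{240}{79} + 5622\right) = 21135 - \frac{444378}{79} = \frac{1225287}{79}$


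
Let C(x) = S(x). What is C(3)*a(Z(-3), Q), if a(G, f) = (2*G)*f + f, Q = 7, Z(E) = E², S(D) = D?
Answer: 399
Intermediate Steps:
a(G, f) = f + 2*G*f (a(G, f) = 2*G*f + f = f + 2*G*f)
C(x) = x
C(3)*a(Z(-3), Q) = 3*(7*(1 + 2*(-3)²)) = 3*(7*(1 + 2*9)) = 3*(7*(1 + 18)) = 3*(7*19) = 3*133 = 399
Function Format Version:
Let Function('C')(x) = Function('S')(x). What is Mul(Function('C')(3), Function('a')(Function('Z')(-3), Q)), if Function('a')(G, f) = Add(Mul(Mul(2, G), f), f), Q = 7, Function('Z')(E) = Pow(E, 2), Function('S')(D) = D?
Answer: 399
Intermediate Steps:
Function('a')(G, f) = Add(f, Mul(2, G, f)) (Function('a')(G, f) = Add(Mul(2, G, f), f) = Add(f, Mul(2, G, f)))
Function('C')(x) = x
Mul(Function('C')(3), Function('a')(Function('Z')(-3), Q)) = Mul(3, Mul(7, Add(1, Mul(2, Pow(-3, 2))))) = Mul(3, Mul(7, Add(1, Mul(2, 9)))) = Mul(3, Mul(7, Add(1, 18))) = Mul(3, Mul(7, 19)) = Mul(3, 133) = 399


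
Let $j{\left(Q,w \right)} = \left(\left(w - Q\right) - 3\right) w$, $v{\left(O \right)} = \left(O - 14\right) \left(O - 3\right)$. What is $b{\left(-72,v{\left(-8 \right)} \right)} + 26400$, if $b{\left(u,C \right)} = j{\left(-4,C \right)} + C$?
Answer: $85448$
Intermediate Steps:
$v{\left(O \right)} = \left(-14 + O\right) \left(-3 + O\right)$
$j{\left(Q,w \right)} = w \left(-3 + w - Q\right)$ ($j{\left(Q,w \right)} = \left(-3 + w - Q\right) w = w \left(-3 + w - Q\right)$)
$b{\left(u,C \right)} = C + C \left(1 + C\right)$ ($b{\left(u,C \right)} = C \left(-3 + C - -4\right) + C = C \left(-3 + C + 4\right) + C = C \left(1 + C\right) + C = C + C \left(1 + C\right)$)
$b{\left(-72,v{\left(-8 \right)} \right)} + 26400 = \left(42 + \left(-8\right)^{2} - -136\right) \left(2 + \left(42 + \left(-8\right)^{2} - -136\right)\right) + 26400 = \left(42 + 64 + 136\right) \left(2 + \left(42 + 64 + 136\right)\right) + 26400 = 242 \left(2 + 242\right) + 26400 = 242 \cdot 244 + 26400 = 59048 + 26400 = 85448$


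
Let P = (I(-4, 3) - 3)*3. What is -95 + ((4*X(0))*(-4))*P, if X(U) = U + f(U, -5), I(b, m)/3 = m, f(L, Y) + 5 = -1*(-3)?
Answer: 481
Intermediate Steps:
f(L, Y) = -2 (f(L, Y) = -5 - 1*(-3) = -5 + 3 = -2)
I(b, m) = 3*m
P = 18 (P = (3*3 - 3)*3 = (9 - 3)*3 = 6*3 = 18)
X(U) = -2 + U (X(U) = U - 2 = -2 + U)
-95 + ((4*X(0))*(-4))*P = -95 + ((4*(-2 + 0))*(-4))*18 = -95 + ((4*(-2))*(-4))*18 = -95 - 8*(-4)*18 = -95 + 32*18 = -95 + 576 = 481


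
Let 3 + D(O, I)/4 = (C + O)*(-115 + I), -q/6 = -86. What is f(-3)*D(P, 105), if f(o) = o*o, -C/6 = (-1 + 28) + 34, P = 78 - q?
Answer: 289332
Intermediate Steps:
q = 516 (q = -6*(-86) = 516)
P = -438 (P = 78 - 1*516 = 78 - 516 = -438)
C = -366 (C = -6*((-1 + 28) + 34) = -6*(27 + 34) = -6*61 = -366)
D(O, I) = -12 + 4*(-366 + O)*(-115 + I) (D(O, I) = -12 + 4*((-366 + O)*(-115 + I)) = -12 + 4*(-366 + O)*(-115 + I))
f(o) = o²
f(-3)*D(P, 105) = (-3)²*(168348 - 1464*105 - 460*(-438) + 4*105*(-438)) = 9*(168348 - 153720 + 201480 - 183960) = 9*32148 = 289332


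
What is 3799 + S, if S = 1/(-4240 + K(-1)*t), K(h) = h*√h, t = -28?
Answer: 4268742286/1123649 - 7*I/4494596 ≈ 3799.0 - 1.5574e-6*I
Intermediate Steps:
K(h) = h^(3/2)
S = (-4240 - 28*I)/17978384 (S = 1/(-4240 + (-1)^(3/2)*(-28)) = 1/(-4240 - I*(-28)) = 1/(-4240 + 28*I) = (-4240 - 28*I)/17978384 ≈ -0.00023584 - 1.5574e-6*I)
3799 + S = 3799 + (-265/1123649 - 7*I/4494596) = 4268742286/1123649 - 7*I/4494596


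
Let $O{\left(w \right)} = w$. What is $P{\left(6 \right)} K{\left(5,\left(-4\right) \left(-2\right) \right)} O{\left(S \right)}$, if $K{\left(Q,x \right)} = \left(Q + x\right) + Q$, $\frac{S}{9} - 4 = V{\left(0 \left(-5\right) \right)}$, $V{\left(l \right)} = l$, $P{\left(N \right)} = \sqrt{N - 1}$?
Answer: $648 \sqrt{5} \approx 1449.0$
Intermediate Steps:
$P{\left(N \right)} = \sqrt{-1 + N}$
$S = 36$ ($S = 36 + 9 \cdot 0 \left(-5\right) = 36 + 9 \cdot 0 = 36 + 0 = 36$)
$K{\left(Q,x \right)} = x + 2 Q$
$P{\left(6 \right)} K{\left(5,\left(-4\right) \left(-2\right) \right)} O{\left(S \right)} = \sqrt{-1 + 6} \left(\left(-4\right) \left(-2\right) + 2 \cdot 5\right) 36 = \sqrt{5} \left(8 + 10\right) 36 = \sqrt{5} \cdot 18 \cdot 36 = \sqrt{5} \cdot 648 = 648 \sqrt{5}$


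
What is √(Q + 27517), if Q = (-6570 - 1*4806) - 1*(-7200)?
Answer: √23341 ≈ 152.78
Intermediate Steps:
Q = -4176 (Q = (-6570 - 4806) + 7200 = -11376 + 7200 = -4176)
√(Q + 27517) = √(-4176 + 27517) = √23341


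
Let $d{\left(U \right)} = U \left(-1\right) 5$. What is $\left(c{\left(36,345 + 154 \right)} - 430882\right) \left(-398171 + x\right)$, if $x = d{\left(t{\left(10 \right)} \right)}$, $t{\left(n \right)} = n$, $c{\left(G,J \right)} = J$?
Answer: $171387548643$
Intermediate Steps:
$d{\left(U \right)} = - 5 U$ ($d{\left(U \right)} = - U 5 = - 5 U$)
$x = -50$ ($x = \left(-5\right) 10 = -50$)
$\left(c{\left(36,345 + 154 \right)} - 430882\right) \left(-398171 + x\right) = \left(\left(345 + 154\right) - 430882\right) \left(-398171 - 50\right) = \left(499 - 430882\right) \left(-398221\right) = \left(-430383\right) \left(-398221\right) = 171387548643$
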